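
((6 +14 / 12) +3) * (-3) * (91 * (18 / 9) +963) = -69845 / 2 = -34922.50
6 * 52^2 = 16224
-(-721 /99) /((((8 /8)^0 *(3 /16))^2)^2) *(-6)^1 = -94502912 /2673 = -35354.62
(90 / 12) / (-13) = -0.58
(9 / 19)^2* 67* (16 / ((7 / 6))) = 520992 / 2527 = 206.17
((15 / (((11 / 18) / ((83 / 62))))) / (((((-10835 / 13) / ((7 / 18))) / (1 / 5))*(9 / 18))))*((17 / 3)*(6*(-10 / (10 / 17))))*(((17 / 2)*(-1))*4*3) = -1335884004 / 3694735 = -361.56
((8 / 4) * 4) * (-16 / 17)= -128 / 17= -7.53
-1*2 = -2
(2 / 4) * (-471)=-471 / 2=-235.50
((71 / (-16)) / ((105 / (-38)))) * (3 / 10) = 1349 / 2800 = 0.48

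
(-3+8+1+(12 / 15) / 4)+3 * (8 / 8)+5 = 71 / 5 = 14.20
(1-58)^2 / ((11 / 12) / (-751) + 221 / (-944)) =-6910077168 / 500509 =-13806.10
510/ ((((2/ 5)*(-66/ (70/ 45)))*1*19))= -1.58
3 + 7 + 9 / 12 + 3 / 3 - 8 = 15 / 4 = 3.75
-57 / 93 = -19 / 31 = -0.61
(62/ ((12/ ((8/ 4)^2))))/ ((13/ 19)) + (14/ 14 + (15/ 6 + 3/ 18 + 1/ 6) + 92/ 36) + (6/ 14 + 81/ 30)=39.72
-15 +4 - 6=-17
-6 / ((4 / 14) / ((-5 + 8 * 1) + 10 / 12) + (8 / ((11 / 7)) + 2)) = -1771 / 2115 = -0.84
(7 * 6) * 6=252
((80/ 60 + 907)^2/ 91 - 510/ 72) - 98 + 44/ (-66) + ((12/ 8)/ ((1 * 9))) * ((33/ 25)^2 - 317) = 18239957719/ 2047500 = 8908.40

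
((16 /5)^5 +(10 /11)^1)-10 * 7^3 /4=-35821953 /68750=-521.05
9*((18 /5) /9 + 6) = 288 /5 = 57.60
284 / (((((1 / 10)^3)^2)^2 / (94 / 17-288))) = -1363768000000000000 / 17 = -80221647058823529.41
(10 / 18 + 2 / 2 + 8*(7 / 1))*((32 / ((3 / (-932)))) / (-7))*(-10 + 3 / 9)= -64002304 / 81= -790151.90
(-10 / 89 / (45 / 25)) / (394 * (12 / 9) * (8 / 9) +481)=-30 / 455591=-0.00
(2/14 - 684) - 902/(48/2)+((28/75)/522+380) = -187143133/548100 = -341.44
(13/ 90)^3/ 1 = 2197/ 729000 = 0.00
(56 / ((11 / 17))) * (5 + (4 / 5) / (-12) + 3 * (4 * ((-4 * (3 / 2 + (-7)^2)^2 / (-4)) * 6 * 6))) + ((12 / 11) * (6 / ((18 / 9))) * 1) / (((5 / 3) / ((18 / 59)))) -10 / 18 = 2784645543047 / 29205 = 95348246.64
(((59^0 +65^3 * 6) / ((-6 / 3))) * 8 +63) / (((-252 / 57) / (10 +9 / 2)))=518801213 / 24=21616717.21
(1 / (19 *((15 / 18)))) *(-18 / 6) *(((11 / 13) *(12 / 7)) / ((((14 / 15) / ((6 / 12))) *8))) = -0.02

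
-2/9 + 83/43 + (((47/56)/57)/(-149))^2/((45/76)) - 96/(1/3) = -1648826185689413/5759246661840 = -286.29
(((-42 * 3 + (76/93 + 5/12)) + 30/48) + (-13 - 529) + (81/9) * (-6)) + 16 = -174627/248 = -704.14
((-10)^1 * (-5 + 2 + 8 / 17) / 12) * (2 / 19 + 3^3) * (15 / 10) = 110725 / 1292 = 85.70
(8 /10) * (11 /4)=11 /5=2.20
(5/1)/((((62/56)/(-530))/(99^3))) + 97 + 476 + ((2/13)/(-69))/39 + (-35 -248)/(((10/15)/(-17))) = -5037268240678057/2168946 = -2322449816.95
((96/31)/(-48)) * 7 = -0.45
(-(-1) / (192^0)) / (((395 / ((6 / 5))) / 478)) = 1.45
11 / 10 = 1.10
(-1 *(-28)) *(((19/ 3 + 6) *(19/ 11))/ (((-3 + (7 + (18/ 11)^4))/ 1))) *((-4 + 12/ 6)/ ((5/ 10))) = -708092/ 3315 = -213.60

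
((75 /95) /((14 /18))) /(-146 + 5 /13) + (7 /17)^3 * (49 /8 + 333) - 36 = -40674035195 /3298509592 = -12.33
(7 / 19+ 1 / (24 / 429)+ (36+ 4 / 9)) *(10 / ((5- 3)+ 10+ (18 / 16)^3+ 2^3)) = 47880320 / 1875699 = 25.53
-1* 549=-549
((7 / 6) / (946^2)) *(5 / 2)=35 / 10738992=0.00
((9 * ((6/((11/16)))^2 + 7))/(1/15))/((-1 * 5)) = -271701/121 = -2245.46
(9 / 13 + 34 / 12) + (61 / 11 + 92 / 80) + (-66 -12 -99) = -166.78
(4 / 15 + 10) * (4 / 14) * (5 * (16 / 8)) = 88 / 3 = 29.33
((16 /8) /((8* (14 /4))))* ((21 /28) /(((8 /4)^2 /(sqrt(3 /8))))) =3* sqrt(6) /896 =0.01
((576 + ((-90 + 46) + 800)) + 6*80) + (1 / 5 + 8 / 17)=154077 / 85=1812.67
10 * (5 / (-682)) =-25 / 341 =-0.07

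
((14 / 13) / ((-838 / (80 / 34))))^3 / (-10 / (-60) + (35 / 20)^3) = -4214784000 / 842430872169664739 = -0.00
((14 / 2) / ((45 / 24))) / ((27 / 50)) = 560 / 81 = 6.91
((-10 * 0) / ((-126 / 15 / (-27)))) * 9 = 0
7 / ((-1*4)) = -7 / 4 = -1.75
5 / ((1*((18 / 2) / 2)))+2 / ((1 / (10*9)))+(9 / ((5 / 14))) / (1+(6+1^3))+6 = 34247 / 180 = 190.26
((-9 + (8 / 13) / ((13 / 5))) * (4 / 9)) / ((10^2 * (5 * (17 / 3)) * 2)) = -1481 / 2154750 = -0.00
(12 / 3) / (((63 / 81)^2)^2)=26244 / 2401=10.93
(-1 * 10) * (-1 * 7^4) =24010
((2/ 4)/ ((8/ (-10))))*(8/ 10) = -1/ 2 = -0.50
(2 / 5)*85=34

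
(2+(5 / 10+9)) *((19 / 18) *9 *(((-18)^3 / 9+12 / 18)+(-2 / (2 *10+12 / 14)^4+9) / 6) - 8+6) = -384836378508493 / 5452462272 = -70580.29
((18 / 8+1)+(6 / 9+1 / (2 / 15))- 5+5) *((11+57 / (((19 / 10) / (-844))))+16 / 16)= -288933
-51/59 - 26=-1585/59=-26.86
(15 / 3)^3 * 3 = 375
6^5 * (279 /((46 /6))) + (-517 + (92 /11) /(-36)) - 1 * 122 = 642887156 /2277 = 282339.55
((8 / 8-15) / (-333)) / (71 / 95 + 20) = 1330 / 656343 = 0.00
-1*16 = -16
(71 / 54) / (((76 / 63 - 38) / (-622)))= 22.23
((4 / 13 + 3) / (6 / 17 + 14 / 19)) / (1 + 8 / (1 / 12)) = 13889 / 443872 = 0.03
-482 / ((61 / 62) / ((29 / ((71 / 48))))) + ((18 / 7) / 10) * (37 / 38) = -55324600017 / 5760230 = -9604.58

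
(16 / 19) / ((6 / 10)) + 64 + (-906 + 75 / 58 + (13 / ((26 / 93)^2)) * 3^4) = 1085897395 / 85956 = 12633.18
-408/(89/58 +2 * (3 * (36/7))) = -165648/13151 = -12.60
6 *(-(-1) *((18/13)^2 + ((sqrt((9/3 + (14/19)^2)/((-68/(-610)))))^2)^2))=77298706121547/12730015922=6072.16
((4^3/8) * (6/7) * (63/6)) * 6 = 432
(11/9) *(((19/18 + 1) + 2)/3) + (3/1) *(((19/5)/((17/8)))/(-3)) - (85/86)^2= -170004041/152764380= -1.11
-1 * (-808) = 808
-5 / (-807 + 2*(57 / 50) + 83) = 125 / 18043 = 0.01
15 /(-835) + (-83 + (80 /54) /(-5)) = -375664 /4509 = -83.31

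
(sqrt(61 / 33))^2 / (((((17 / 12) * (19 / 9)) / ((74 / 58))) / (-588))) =-47776176 / 103037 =-463.68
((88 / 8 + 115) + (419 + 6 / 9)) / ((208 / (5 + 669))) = 551669 / 312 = 1768.17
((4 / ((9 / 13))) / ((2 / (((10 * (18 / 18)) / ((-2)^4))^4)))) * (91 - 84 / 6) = 625625 / 18432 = 33.94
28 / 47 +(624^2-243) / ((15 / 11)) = 67060727 / 235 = 285364.80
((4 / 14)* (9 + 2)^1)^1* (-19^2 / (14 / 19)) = -75449 / 49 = -1539.78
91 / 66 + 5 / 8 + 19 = 5545 / 264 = 21.00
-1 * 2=-2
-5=-5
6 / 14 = 3 / 7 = 0.43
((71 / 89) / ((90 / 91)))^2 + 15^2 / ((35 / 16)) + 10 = 50978690647 / 449120700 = 113.51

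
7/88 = 0.08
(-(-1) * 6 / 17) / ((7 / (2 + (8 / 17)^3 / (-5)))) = 0.10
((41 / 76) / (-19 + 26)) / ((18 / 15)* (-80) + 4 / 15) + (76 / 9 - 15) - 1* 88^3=-681478.56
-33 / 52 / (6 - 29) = 33 / 1196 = 0.03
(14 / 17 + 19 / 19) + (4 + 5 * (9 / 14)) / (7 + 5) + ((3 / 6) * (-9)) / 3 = 2641 / 2856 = 0.92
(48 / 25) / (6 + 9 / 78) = 416 / 1325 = 0.31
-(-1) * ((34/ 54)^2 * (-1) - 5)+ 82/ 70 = -107801/ 25515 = -4.23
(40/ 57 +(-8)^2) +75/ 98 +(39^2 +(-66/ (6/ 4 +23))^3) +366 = 25924264529/ 13411986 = 1932.92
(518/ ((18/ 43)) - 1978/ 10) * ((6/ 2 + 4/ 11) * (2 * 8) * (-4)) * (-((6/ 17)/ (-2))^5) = -175951872/ 4593655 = -38.30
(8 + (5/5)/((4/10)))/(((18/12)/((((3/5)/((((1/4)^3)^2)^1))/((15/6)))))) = 172032/25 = 6881.28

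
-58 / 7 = -8.29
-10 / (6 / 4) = -20 / 3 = -6.67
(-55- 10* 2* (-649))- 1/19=245574/19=12924.95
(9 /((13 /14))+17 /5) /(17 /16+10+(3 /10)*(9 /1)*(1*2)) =0.80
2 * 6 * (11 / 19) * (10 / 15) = 88 / 19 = 4.63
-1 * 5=-5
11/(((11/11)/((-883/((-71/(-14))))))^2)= 1681009484/5041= 333467.46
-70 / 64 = -35 / 32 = -1.09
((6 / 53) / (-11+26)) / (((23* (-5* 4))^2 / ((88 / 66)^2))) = 2 / 31541625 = 0.00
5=5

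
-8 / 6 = -4 / 3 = -1.33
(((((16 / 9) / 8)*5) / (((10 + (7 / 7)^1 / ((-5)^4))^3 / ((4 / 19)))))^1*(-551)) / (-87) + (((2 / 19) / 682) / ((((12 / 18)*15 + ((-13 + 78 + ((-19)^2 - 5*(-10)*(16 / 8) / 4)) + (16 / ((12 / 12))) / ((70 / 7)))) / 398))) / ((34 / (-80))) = 11479176059559800 / 9825364812820844133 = 0.00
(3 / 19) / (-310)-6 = -35343 / 5890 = -6.00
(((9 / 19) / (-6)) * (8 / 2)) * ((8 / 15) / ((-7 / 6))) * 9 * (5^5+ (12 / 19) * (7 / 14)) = 7329312 / 1805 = 4060.56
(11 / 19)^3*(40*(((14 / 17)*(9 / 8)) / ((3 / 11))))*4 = 12298440 / 116603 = 105.47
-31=-31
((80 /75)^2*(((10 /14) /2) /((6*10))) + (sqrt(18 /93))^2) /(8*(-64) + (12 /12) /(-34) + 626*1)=997628 /567590625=0.00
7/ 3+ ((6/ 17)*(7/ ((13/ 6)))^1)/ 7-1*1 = 992/ 663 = 1.50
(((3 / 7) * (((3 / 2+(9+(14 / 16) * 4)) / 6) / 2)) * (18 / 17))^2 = 81 / 289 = 0.28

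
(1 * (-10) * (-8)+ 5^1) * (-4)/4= -85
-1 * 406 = -406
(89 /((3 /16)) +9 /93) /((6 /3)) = 44153 /186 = 237.38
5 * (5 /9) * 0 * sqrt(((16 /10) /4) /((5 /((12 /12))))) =0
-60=-60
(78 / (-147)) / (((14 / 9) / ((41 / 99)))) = -533 / 3773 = -0.14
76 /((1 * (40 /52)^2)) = 3211 /25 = 128.44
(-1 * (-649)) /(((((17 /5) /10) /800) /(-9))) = -233640000 /17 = -13743529.41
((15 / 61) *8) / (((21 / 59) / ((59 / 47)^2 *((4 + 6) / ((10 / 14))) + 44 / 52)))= 1552504760 / 12262159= 126.61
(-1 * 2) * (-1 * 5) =10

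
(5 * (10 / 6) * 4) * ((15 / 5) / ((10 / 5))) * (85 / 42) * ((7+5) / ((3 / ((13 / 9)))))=110500 / 189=584.66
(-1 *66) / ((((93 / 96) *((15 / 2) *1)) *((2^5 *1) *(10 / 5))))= -22 / 155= -0.14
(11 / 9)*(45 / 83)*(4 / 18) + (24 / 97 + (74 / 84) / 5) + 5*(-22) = -555038779 / 5072130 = -109.43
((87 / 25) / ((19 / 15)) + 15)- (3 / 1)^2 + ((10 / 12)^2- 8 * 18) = -460189 / 3420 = -134.56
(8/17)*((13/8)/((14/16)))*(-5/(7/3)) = -1560/833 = -1.87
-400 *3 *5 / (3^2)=-2000 / 3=-666.67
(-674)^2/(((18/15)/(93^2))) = 3274194270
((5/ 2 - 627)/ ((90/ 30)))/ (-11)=18.92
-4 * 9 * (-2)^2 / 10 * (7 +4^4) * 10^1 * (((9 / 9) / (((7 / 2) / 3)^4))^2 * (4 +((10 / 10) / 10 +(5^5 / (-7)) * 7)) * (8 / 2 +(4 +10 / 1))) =17866957580070912 / 28824005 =619863810.74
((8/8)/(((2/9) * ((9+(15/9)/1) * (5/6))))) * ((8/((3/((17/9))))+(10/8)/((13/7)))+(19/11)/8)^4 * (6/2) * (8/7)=160366798907024077543/74917431000023040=2140.58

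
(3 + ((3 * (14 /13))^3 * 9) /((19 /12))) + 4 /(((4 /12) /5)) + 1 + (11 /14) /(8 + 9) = 2540646501 /9934834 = 255.73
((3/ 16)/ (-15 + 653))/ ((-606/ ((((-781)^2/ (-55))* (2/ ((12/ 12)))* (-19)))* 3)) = -95779/ 1405920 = -0.07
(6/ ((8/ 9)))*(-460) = -3105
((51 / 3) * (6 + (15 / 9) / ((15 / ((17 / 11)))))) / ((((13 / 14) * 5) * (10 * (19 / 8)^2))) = 357952 / 893475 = 0.40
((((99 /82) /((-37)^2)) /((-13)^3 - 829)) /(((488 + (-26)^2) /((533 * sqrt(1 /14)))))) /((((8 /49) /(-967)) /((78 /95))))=113252139 * sqrt(14) /2443136237440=0.00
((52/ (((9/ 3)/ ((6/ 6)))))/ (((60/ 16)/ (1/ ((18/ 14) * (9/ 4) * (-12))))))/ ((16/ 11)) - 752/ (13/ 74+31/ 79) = -593526961/ 448335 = -1323.85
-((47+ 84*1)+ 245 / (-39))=-4864 / 39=-124.72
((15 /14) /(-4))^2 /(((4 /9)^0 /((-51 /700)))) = -459 /87808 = -0.01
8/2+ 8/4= 6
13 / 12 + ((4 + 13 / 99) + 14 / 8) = 1379 / 198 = 6.96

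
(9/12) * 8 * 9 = 54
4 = 4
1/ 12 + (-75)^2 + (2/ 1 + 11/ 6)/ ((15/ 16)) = 1013251/ 180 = 5629.17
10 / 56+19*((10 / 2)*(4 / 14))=765 / 28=27.32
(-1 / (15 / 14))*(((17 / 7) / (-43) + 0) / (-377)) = -34 / 243165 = -0.00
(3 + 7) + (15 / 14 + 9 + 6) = 365 / 14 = 26.07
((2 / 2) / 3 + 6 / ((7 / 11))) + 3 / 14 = 419 / 42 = 9.98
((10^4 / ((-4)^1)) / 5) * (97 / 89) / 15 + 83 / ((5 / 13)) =239593 / 1335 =179.47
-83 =-83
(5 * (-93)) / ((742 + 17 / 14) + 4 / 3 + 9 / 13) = -0.62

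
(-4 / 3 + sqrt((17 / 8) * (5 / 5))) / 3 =-4 / 9 + sqrt(34) / 12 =0.04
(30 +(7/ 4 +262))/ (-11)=-1175/ 44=-26.70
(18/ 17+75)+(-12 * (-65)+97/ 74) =1078571/ 1258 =857.37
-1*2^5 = -32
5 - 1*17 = -12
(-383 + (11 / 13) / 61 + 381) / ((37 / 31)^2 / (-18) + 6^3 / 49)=-0.46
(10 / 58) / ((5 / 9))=9 / 29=0.31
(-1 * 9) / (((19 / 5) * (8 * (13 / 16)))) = -90 / 247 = -0.36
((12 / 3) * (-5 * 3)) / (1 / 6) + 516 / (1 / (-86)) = -44736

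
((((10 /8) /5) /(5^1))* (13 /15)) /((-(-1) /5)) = 13 /60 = 0.22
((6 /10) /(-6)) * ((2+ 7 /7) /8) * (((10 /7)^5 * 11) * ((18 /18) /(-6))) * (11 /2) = 2.25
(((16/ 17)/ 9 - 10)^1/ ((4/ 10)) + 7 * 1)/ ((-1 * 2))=1357/ 153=8.87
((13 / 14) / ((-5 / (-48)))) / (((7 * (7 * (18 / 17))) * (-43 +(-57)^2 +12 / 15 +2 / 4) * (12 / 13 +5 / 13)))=1352 / 33003117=0.00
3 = 3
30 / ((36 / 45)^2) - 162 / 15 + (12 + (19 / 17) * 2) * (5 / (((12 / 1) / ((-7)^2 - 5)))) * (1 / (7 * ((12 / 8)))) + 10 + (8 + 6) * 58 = 37824733 / 42840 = 882.93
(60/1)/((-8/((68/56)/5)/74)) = -1887/14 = -134.79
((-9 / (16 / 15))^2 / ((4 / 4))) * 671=47769.43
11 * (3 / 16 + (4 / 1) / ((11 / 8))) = 545 / 16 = 34.06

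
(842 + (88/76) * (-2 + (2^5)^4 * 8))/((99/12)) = 738261320/627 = 1177450.27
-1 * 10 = -10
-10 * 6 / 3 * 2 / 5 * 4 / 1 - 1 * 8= -40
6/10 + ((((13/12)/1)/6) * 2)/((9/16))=503/405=1.24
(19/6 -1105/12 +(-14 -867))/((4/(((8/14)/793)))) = -0.17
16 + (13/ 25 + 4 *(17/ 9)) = 5417/ 225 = 24.08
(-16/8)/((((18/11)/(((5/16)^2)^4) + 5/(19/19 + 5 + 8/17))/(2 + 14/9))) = -550000000/1391629169529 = -0.00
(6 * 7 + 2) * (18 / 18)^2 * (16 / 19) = 704 / 19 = 37.05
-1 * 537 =-537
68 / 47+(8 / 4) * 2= 256 / 47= 5.45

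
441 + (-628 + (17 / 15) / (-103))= -288932 / 1545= -187.01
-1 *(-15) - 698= -683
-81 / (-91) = 81 / 91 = 0.89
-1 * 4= -4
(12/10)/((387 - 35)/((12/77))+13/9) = 54/101705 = 0.00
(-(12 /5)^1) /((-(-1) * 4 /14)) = -42 /5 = -8.40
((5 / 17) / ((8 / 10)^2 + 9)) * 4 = 0.12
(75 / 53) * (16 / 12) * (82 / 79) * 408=3345600 / 4187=799.04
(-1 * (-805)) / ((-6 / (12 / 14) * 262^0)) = -115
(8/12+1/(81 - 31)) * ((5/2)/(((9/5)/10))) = 515/54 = 9.54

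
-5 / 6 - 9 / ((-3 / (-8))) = -149 / 6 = -24.83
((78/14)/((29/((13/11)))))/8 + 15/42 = 6887/17864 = 0.39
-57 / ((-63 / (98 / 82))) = 133 / 123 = 1.08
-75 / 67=-1.12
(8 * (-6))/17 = -48/17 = -2.82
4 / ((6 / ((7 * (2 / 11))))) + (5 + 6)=391 / 33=11.85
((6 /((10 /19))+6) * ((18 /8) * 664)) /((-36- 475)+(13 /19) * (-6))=-50.47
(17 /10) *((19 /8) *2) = 323 /40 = 8.08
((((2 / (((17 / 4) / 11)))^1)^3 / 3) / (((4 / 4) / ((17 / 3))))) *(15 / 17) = 3407360 / 14739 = 231.18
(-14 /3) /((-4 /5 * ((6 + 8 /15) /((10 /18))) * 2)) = 125 /504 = 0.25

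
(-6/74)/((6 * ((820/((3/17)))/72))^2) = -243/449373325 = -0.00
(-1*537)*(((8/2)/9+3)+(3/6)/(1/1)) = -12709/6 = -2118.17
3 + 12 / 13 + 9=168 / 13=12.92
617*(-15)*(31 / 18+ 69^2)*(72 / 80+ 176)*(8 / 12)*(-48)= 748567110536 / 3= 249522370178.67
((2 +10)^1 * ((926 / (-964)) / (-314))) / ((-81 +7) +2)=-463 / 908088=-0.00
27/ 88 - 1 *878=-77237/ 88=-877.69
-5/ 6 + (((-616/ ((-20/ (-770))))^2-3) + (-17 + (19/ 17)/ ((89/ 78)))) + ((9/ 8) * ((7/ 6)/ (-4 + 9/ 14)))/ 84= 3839643356607347/ 6826656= 562448636.14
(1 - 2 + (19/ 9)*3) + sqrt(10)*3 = 16/ 3 + 3*sqrt(10) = 14.82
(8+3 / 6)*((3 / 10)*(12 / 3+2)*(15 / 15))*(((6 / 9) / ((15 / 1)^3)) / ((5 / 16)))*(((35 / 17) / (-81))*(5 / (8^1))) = -14 / 91125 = -0.00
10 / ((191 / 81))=810 / 191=4.24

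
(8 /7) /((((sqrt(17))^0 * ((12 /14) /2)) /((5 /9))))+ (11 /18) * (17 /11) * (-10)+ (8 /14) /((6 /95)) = 205 /189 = 1.08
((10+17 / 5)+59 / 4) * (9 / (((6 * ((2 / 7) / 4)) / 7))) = 82761 / 20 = 4138.05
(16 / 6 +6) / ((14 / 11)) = 143 / 21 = 6.81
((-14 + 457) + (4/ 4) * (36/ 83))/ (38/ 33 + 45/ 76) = 92306940/ 362959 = 254.32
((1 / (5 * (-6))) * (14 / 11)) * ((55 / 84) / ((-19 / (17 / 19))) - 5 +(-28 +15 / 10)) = 956141 / 714780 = 1.34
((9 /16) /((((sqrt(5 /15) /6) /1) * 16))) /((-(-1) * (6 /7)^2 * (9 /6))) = 49 * sqrt(3) /256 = 0.33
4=4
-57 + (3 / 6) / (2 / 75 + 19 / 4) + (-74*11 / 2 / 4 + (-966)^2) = 5347940837 / 5732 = 932997.35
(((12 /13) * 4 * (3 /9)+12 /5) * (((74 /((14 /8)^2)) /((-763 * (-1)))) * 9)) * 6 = 15088896 /2430155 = 6.21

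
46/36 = 23/18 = 1.28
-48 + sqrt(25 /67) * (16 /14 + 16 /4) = -48 + 180 * sqrt(67) /469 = -44.86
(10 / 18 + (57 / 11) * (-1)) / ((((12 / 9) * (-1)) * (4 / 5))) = 1145 / 264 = 4.34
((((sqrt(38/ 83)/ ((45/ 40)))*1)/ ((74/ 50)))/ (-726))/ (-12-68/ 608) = 15200*sqrt(3154)/ 18470673837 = 0.00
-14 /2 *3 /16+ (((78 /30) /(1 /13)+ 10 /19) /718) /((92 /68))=-16029219 /12550640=-1.28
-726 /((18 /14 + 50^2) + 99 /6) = -10164 /35249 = -0.29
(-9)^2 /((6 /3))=81 /2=40.50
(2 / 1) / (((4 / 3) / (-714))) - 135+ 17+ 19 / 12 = -1187.42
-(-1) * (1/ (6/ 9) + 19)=41/ 2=20.50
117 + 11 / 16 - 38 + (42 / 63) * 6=1339 / 16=83.69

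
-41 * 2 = -82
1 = 1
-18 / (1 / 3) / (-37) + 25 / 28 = 2.35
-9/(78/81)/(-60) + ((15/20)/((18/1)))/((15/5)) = 397/2340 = 0.17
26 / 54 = 13 / 27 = 0.48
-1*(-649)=649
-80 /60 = -4 /3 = -1.33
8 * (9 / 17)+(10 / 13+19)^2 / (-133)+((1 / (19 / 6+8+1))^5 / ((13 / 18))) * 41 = 1027398455375407 / 792139313329637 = 1.30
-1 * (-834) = 834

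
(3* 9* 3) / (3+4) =81 / 7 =11.57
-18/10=-9/5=-1.80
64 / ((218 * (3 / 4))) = 128 / 327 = 0.39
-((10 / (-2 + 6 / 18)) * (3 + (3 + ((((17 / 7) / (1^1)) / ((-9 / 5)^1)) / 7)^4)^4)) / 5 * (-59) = -20321193461021507588975778001581203525929900642 / 3410877962501115613882237730171036941131735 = -5957.76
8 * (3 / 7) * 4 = 96 / 7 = 13.71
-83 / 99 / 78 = -83 / 7722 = -0.01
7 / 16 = 0.44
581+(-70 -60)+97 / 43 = 19490 / 43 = 453.26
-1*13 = -13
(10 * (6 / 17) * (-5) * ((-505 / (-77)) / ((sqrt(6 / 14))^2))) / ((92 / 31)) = -391375 / 4301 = -91.00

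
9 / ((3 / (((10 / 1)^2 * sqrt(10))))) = 300 * sqrt(10) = 948.68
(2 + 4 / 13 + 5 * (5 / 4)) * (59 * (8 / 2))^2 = 6196180 / 13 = 476629.23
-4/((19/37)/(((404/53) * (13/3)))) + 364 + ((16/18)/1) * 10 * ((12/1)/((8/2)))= 402908/3021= 133.37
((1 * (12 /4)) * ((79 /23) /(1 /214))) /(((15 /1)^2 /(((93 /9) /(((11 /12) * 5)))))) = 2096344 /94875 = 22.10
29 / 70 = 0.41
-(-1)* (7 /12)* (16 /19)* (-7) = -3.44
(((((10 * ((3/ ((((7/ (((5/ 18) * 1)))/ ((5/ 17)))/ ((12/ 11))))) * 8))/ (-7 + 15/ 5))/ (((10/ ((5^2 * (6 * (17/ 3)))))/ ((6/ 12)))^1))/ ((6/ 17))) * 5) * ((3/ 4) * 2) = -53125/ 77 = -689.94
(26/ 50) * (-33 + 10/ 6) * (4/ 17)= -4888/ 1275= -3.83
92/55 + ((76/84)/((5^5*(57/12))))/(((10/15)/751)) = 419022/240625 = 1.74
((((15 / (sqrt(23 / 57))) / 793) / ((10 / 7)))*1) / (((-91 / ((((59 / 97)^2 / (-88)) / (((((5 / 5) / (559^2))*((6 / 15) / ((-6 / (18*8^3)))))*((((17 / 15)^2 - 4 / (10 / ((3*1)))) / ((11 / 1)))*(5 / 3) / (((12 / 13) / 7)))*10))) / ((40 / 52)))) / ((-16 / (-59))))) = -8836371*sqrt(1311) / 1797847030784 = -0.00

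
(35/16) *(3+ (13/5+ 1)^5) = 13292601/10000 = 1329.26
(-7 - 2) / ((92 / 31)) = -279 / 92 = -3.03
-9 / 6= -3 / 2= -1.50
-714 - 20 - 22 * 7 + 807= -81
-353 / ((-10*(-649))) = -353 / 6490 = -0.05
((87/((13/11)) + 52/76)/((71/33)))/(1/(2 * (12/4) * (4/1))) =14534784/17537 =828.81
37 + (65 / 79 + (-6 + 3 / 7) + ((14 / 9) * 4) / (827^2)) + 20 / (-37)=3993814800251 / 125944841421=31.71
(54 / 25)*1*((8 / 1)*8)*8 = 27648 / 25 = 1105.92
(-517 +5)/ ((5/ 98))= -50176/ 5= -10035.20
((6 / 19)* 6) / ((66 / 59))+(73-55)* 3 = 11640 / 209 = 55.69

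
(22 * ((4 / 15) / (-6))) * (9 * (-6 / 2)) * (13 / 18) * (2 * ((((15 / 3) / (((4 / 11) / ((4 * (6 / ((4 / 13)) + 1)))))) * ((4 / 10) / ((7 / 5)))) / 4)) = 64493 / 21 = 3071.10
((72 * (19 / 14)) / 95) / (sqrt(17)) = 36 * sqrt(17) / 595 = 0.25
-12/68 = -3/17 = -0.18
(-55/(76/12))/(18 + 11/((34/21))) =-1870/5339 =-0.35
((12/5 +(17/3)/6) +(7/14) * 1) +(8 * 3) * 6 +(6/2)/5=1336/9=148.44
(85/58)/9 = 85/522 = 0.16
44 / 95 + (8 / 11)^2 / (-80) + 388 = 4465308 / 11495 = 388.46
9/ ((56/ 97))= 873/ 56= 15.59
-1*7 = -7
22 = 22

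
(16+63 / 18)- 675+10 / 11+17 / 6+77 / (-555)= -1326609 / 2035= -651.90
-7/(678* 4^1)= -7/2712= -0.00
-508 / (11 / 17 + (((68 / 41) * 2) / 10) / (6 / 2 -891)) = -393024360 / 500321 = -785.54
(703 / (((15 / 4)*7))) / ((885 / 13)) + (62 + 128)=190.39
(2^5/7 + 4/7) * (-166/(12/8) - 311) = -15180/7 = -2168.57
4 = 4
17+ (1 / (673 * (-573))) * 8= 6555685 / 385629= 17.00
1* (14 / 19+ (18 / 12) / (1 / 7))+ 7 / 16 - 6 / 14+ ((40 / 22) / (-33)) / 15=26052347 / 2317392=11.24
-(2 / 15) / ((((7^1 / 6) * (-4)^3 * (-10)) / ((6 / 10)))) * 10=-3 / 2800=-0.00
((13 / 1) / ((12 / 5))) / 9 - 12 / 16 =-0.15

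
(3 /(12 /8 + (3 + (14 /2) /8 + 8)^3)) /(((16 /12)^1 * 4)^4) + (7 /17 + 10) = 1143652467 /109842304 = 10.41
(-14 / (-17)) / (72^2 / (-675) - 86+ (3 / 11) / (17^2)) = -65450 / 7445143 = -0.01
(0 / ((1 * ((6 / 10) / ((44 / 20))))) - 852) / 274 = -426 / 137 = -3.11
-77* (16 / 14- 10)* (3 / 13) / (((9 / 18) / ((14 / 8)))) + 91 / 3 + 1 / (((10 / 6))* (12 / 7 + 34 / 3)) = 31054877 / 53430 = 581.23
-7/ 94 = -0.07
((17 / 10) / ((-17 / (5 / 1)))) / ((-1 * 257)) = 1 / 514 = 0.00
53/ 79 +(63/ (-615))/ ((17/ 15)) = 31964/ 55063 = 0.58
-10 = -10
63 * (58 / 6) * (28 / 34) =8526 / 17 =501.53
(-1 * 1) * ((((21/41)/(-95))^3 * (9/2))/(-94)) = -83349/11109134766500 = -0.00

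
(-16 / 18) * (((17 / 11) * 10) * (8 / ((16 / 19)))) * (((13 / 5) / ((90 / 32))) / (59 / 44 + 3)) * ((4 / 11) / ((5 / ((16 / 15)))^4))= -563580239872 / 26923166015625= -0.02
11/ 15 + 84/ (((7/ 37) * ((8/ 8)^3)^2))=6671/ 15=444.73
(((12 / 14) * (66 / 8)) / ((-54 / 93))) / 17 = -341 / 476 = -0.72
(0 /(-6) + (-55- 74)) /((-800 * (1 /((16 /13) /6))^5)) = 44032 /751868325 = 0.00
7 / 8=0.88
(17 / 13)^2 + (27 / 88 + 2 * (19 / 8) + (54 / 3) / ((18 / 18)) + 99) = 1840661 / 14872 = 123.77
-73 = -73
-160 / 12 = -40 / 3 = -13.33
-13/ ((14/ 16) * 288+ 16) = -13/ 268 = -0.05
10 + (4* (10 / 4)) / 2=15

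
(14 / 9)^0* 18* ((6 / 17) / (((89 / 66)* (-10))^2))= 117612 / 3366425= 0.03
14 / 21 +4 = 14 / 3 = 4.67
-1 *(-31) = 31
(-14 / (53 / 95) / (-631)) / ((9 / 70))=93100 / 300987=0.31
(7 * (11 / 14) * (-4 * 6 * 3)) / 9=-44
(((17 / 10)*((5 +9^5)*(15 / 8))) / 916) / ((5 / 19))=28611663 / 36640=780.89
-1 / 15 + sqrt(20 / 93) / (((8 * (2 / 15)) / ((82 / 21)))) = -1 / 15 + 205 * sqrt(465) / 2604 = 1.63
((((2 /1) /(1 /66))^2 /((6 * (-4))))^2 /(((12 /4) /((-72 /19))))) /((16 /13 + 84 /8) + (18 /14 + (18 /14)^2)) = -1465079616 /32281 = -45385.20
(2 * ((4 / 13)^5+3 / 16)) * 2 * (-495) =-559480185 / 1485172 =-376.71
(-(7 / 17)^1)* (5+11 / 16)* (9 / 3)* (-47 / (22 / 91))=8173347 / 5984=1365.87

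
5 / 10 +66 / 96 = 19 / 16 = 1.19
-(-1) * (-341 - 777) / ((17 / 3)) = -197.29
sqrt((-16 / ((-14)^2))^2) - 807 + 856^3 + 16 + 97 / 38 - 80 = 1167885776895 / 1862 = 627221147.63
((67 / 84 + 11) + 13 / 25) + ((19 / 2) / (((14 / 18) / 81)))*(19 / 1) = 5643031 / 300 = 18810.10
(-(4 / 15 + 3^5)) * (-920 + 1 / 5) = 5593917 / 25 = 223756.68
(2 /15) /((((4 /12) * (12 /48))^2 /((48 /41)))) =4608 /205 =22.48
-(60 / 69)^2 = -400 / 529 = -0.76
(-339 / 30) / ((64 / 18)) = -1017 / 320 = -3.18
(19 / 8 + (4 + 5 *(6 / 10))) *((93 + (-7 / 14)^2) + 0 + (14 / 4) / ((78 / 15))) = 91575 / 104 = 880.53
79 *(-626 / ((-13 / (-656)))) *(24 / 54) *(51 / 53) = -2206044032 / 2067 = -1067268.52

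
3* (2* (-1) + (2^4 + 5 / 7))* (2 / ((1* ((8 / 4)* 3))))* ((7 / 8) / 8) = 103 / 64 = 1.61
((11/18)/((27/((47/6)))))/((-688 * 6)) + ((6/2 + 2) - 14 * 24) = -3984329605/12037248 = -331.00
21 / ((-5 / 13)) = -273 / 5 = -54.60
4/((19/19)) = 4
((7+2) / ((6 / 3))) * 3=27 / 2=13.50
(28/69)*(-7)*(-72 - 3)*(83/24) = 101675/138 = 736.78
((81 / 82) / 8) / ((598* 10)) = 81 / 3922880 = 0.00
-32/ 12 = -8/ 3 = -2.67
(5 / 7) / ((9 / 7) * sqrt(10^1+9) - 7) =-245 / 862 - 45 * sqrt(19) / 862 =-0.51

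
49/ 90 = 0.54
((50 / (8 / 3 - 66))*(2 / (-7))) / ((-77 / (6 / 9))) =-20 / 10241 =-0.00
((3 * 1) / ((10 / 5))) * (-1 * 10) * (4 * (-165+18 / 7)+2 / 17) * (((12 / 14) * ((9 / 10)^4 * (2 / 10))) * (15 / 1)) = 6846908697 / 416500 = 16439.16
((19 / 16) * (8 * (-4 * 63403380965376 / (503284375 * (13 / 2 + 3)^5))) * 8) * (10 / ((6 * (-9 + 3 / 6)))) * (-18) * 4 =-1558201490605080576 / 223000978316875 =-6987.42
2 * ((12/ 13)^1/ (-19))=-24/ 247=-0.10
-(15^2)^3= -11390625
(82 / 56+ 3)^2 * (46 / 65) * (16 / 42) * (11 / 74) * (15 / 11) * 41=14734375 / 329966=44.65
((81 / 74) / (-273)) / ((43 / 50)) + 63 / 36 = 1010767 / 579124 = 1.75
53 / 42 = 1.26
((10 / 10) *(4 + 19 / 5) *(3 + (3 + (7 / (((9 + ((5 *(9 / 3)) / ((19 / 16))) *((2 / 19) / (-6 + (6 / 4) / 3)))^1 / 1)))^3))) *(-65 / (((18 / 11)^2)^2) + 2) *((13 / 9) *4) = -34331428745982881974279 / 16560466248934978740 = -2073.10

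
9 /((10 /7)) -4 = 23 /10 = 2.30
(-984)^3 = -952763904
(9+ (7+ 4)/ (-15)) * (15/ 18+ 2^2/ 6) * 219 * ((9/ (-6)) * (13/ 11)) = -264771/ 55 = -4814.02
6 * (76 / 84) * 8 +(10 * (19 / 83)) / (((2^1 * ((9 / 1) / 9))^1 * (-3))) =75031 / 1743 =43.05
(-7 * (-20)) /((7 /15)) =300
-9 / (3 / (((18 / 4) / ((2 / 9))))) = -243 / 4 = -60.75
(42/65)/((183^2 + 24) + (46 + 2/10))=7/363558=0.00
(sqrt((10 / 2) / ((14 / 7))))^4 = 25 / 4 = 6.25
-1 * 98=-98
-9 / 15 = -3 / 5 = -0.60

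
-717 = -717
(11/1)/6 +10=71/6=11.83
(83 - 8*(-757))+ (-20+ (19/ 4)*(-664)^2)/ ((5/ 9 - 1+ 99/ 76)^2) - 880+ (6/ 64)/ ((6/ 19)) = 62823236395579/ 22052416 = 2848814.22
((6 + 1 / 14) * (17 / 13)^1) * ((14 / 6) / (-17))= -85 / 78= -1.09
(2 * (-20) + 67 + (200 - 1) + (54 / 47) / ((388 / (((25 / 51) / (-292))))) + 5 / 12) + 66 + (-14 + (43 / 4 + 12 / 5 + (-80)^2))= 4543080460997 / 678926280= 6691.57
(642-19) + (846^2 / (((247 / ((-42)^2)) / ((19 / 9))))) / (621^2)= 40291195 / 61893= 650.98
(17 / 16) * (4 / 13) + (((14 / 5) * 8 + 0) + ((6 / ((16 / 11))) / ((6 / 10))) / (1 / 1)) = 15393 / 520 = 29.60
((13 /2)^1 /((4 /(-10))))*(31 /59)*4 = -2015 /59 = -34.15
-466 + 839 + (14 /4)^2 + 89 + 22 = 1985 /4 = 496.25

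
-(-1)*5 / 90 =1 / 18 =0.06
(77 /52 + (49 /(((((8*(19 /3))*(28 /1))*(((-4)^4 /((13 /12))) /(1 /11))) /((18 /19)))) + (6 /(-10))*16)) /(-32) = 34335817741 /135326597120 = 0.25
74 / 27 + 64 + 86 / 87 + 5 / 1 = 56947 / 783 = 72.73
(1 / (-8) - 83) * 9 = -748.12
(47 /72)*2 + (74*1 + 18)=3359 /36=93.31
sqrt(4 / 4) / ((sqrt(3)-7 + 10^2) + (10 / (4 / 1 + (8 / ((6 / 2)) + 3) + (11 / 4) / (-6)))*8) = 1655511 / 168296402-48841*sqrt(3) / 504889206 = 0.01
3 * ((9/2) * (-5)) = -135/2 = -67.50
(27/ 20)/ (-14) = -27/ 280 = -0.10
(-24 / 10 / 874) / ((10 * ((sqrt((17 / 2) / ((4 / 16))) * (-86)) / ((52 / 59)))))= 39 * sqrt(34) / 471184325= 0.00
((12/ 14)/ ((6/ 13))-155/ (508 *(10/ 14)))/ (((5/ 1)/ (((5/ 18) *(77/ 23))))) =6215/ 23368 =0.27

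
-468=-468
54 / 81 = 2 / 3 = 0.67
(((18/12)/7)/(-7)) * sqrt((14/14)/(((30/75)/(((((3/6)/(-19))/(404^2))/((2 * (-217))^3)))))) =-3 * sqrt(41230)/283380848576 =-0.00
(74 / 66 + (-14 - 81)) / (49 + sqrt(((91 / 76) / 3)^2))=-235448 / 123893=-1.90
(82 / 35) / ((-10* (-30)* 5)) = 41 / 26250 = 0.00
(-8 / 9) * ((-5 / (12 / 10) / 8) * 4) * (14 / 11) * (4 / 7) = 400 / 297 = 1.35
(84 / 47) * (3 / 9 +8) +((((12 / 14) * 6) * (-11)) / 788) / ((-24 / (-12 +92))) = 980810 / 64813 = 15.13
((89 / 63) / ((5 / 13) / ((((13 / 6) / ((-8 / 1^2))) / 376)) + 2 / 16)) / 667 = -120328 / 30328698771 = -0.00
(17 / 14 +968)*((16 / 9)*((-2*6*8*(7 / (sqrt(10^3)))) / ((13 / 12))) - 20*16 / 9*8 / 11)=-3473664*sqrt(10) / 325 - 5789440 / 231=-58861.56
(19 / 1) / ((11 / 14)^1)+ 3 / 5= 1363 / 55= 24.78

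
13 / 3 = 4.33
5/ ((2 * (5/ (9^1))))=9/ 2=4.50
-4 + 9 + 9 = 14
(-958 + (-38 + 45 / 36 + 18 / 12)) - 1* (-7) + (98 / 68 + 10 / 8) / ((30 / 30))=-33441 / 34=-983.56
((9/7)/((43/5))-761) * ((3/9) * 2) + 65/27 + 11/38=-155814077/308826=-504.54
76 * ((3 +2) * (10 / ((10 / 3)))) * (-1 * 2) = -2280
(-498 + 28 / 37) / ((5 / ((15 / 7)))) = -213.10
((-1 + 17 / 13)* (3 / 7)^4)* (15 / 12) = 405 / 31213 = 0.01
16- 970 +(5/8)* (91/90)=-137285/144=-953.37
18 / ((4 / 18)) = 81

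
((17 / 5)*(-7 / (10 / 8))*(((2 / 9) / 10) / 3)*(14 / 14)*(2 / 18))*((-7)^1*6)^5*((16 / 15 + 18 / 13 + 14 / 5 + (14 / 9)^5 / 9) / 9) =55388328420339712 / 38861623125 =1425270.59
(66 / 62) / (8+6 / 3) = 33 / 310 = 0.11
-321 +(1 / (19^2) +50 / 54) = -320.07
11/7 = 1.57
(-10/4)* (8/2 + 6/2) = -35/2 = -17.50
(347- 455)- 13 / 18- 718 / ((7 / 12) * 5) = -223583 / 630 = -354.89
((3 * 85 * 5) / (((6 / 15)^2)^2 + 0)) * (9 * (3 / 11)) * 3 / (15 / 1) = 24449.57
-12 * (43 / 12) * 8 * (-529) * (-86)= -15649936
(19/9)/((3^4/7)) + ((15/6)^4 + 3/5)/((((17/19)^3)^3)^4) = 25082087099745621651019674656532199355090321909294717/11533966479925277595877291512054237623710476883920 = 2174.63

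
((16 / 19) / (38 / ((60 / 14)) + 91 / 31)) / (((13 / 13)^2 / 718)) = 333870 / 6517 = 51.23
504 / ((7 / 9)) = 648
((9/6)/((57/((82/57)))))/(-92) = -41/99636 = -0.00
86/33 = 2.61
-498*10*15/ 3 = -24900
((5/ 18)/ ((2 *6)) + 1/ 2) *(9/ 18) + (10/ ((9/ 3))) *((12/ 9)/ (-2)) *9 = -8527/ 432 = -19.74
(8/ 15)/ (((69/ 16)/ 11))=1408/ 1035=1.36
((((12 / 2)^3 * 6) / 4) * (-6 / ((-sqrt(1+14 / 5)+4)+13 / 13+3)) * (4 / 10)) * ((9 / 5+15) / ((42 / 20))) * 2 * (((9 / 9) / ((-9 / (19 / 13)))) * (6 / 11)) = 787968 * sqrt(95) / 215215+6303744 / 43043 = 182.14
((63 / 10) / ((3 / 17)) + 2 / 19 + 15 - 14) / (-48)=-2331 / 3040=-0.77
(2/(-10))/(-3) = 1/15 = 0.07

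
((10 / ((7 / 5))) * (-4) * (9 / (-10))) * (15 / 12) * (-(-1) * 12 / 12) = 225 / 7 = 32.14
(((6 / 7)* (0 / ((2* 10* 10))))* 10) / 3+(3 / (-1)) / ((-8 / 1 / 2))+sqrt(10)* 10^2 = 3 / 4+100* sqrt(10) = 316.98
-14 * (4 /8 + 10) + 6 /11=-1611 /11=-146.45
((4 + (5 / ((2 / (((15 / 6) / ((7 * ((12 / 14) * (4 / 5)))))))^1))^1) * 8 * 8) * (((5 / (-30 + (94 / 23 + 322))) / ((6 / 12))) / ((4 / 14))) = 81949 / 2043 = 40.11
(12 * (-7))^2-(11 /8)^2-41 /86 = 19411597 /2752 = 7053.63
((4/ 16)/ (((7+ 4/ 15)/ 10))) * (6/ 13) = 225/ 1417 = 0.16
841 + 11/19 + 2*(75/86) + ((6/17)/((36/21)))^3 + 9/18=27096595395/32111368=843.83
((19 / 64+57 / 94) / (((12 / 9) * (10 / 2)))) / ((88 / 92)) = 17043 / 120320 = 0.14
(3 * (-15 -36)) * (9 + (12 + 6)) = -4131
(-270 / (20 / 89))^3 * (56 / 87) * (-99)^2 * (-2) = 634656134977326 / 29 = 21884694309562.97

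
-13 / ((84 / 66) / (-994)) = 10153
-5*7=-35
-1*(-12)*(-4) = -48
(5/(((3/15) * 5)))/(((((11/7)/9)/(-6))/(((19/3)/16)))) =-5985/88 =-68.01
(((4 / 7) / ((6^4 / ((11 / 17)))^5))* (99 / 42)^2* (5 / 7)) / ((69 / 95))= 9256406225 / 95558287007727059035226112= 0.00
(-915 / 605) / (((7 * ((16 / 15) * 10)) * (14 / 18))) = -4941 / 189728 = -0.03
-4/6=-2/3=-0.67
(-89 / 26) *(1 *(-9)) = 801 / 26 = 30.81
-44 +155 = 111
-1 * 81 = -81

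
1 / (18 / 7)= 7 / 18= 0.39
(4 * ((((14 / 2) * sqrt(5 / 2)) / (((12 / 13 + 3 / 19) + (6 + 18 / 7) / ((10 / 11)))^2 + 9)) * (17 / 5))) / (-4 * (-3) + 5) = 20926087 * sqrt(10) / 892725525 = 0.07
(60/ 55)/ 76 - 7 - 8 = -3132/ 209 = -14.99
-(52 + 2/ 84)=-2185/ 42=-52.02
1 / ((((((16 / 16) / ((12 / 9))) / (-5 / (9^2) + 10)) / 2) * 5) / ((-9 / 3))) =-1288 / 81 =-15.90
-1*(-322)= 322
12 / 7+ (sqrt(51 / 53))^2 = 993 / 371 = 2.68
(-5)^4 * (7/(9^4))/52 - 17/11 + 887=3323063405/3752892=885.47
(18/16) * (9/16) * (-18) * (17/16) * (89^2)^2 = -777564592713/1024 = -759340422.57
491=491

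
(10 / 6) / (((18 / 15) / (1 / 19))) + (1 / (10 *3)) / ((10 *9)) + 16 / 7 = 847183 / 359100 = 2.36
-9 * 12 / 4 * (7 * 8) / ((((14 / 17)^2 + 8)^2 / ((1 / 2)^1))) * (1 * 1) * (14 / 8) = -12277587 / 698896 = -17.57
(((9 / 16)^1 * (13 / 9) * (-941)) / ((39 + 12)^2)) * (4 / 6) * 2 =-12233 / 31212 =-0.39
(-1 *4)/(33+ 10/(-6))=-6/47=-0.13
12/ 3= 4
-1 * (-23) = 23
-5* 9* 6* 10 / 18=-150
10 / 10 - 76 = -75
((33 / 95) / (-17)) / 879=-0.00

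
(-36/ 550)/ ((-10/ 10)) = 18/ 275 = 0.07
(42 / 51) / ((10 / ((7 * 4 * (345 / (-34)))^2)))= 32660460 / 4913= 6647.76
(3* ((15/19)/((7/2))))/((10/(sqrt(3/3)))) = 9/133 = 0.07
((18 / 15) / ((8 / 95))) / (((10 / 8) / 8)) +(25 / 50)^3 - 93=-67 / 40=-1.68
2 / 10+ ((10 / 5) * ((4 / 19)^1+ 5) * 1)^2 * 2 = 392401 / 1805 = 217.40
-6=-6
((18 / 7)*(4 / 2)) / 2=18 / 7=2.57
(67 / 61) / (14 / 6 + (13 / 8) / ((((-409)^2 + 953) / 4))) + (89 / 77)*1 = 5998173457 / 3687638185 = 1.63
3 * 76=228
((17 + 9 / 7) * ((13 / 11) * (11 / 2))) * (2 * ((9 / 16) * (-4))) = -3744 / 7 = -534.86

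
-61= -61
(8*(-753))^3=-218602381824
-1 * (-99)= 99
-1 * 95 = -95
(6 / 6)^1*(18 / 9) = 2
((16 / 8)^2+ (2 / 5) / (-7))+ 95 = 3463 / 35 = 98.94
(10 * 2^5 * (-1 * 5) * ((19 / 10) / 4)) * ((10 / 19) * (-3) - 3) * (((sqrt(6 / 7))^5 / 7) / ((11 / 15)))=1879200 * sqrt(42) / 26411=461.12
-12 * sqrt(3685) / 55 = -13.24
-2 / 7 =-0.29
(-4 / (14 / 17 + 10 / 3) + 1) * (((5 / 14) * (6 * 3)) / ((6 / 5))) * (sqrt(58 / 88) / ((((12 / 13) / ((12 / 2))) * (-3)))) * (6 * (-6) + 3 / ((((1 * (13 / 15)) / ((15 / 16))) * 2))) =51075 * sqrt(319) / 74624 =12.22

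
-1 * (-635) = 635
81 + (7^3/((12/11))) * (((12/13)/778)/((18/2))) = 7376879/91026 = 81.04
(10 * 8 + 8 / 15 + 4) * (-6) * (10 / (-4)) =1268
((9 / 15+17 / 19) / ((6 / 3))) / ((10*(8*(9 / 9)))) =0.01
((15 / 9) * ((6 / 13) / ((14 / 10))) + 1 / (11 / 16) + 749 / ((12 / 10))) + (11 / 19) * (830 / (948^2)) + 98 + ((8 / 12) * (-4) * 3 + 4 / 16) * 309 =-14277143476961 / 8546225688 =-1670.58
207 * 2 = 414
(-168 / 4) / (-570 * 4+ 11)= 42 / 2269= 0.02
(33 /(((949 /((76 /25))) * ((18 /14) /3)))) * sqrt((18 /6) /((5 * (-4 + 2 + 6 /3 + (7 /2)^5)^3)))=107008 * sqrt(210) /97692788375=0.00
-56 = -56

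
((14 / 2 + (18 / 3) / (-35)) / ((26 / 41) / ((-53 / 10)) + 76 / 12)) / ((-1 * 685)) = -1558041 / 971155325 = -0.00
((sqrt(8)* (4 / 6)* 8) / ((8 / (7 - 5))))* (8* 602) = 38528* sqrt(2) / 3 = 18162.27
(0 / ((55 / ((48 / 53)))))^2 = 0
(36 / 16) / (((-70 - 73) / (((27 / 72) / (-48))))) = 9 / 73216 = 0.00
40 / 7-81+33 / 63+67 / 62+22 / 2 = -81611 / 1302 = -62.68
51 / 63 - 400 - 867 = -1266.19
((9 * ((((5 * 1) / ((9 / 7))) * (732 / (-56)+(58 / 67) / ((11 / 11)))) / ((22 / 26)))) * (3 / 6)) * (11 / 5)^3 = -18009277 / 6700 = -2687.95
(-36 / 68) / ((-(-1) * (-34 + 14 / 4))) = 18 / 1037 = 0.02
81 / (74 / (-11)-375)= -891 / 4199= -0.21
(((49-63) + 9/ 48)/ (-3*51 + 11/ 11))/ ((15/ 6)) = 221/ 6080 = 0.04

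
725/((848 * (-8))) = -725/6784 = -0.11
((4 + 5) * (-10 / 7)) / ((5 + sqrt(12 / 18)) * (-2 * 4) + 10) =2025 / 4501 - 180 * sqrt(6) / 4501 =0.35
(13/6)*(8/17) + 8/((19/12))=6.07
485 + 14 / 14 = 486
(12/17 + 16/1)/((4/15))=1065/17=62.65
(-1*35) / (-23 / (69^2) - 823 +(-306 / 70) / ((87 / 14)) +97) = 1050525 / 21812149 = 0.05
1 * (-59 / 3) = -59 / 3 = -19.67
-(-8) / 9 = 8 / 9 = 0.89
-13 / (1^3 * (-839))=13 / 839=0.02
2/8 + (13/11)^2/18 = 1427/4356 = 0.33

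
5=5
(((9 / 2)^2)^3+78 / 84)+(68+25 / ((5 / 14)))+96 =8538.69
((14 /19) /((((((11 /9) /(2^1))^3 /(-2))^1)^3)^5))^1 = -140877196447028021566745556755539107957981731929399622564315136 /1384919190016957990715154468967474948209362649569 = -101722322473777.70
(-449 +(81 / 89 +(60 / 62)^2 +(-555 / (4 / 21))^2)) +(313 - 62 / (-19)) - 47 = 220740718124779 / 26000816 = 8489761.17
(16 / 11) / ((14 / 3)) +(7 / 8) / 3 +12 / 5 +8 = 101671 / 9240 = 11.00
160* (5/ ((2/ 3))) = 1200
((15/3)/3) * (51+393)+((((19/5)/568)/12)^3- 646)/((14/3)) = 601.57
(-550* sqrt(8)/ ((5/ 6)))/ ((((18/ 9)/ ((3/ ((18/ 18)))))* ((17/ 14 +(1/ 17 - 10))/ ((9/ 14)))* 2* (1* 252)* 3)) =2805* sqrt(2)/ 29078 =0.14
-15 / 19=-0.79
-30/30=-1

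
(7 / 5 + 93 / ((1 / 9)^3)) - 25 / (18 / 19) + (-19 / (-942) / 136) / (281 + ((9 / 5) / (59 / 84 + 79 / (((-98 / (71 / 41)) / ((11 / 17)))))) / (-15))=67772.01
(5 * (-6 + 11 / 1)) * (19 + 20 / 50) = 485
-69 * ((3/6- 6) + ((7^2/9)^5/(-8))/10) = 7094506607/1574640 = 4505.48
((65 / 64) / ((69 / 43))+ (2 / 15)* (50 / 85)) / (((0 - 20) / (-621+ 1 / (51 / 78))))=22.03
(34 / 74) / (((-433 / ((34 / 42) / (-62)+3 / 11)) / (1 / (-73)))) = 63223 / 16750051626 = 0.00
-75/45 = -5/3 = -1.67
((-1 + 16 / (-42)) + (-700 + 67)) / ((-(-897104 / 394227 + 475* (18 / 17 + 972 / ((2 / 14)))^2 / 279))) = 252966135861 / 31438760358275354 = 0.00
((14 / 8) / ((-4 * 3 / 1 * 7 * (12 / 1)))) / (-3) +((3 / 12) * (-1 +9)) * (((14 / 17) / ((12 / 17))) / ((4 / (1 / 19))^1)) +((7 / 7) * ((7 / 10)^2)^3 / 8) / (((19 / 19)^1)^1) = 188728937 / 4104000000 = 0.05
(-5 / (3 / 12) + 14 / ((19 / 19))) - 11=-17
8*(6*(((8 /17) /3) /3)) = 128 /51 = 2.51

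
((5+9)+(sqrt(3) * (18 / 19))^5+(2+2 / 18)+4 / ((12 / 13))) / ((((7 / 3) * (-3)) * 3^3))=-184 / 1701 - 629856 * sqrt(3) / 17332693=-0.17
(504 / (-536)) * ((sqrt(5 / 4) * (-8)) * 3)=756 * sqrt(5) / 67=25.23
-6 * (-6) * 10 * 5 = 1800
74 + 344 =418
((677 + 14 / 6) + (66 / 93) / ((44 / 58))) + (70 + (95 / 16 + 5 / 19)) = 21386905 / 28272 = 756.47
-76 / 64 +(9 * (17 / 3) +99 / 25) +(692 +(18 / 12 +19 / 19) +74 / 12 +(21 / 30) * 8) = 912047 / 1200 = 760.04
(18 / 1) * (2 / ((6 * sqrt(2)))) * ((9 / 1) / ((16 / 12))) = 28.64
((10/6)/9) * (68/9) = 340/243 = 1.40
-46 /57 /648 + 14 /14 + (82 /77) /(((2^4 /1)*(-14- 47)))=173083033 /173488392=1.00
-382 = -382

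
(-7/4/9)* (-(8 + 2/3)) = 91/54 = 1.69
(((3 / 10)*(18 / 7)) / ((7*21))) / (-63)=-1 / 12005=-0.00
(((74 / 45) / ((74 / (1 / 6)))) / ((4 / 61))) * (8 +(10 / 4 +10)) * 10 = 11.58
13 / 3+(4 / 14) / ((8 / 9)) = 391 / 84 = 4.65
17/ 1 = 17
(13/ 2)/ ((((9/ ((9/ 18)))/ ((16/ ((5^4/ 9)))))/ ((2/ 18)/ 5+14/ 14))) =2392/ 28125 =0.09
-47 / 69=-0.68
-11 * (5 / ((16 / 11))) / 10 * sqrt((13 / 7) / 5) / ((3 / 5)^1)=-121 * sqrt(455) / 672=-3.84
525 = 525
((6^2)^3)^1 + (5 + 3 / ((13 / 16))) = 606641 / 13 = 46664.69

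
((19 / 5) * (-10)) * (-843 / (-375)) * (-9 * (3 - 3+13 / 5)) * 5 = 1249326 / 125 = 9994.61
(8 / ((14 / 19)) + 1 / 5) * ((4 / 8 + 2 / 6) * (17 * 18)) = 19737 / 7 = 2819.57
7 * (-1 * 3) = -21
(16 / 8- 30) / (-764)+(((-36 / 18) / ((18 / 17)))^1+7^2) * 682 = 55231151 / 1719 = 32129.81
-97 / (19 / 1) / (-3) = 97 / 57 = 1.70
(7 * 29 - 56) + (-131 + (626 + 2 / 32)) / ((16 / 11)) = 124763 / 256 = 487.36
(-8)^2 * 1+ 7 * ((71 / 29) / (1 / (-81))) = -1324.17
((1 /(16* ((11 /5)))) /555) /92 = 1 /1797312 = 0.00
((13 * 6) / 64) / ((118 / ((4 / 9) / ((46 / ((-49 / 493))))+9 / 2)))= 11937419 / 256896384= 0.05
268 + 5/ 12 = 3221/ 12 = 268.42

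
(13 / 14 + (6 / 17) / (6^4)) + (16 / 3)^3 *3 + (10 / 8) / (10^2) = 117223723 / 257040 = 456.05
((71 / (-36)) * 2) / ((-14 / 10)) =355 / 126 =2.82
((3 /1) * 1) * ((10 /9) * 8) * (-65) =-5200 /3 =-1733.33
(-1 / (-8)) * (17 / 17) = 1 / 8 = 0.12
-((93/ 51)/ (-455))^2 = -961/ 59830225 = -0.00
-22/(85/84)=-1848/85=-21.74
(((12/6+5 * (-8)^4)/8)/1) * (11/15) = 112651/60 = 1877.52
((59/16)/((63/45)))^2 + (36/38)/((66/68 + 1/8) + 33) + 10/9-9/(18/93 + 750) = 1363623634687/169090096896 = 8.06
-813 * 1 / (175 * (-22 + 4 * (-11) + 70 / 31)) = 25203 / 345800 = 0.07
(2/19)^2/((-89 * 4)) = -1/32129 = -0.00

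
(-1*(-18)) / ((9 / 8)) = 16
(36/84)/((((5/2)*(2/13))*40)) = 39/1400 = 0.03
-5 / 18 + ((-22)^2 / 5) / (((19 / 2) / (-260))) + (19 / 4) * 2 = -451447 / 171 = -2640.04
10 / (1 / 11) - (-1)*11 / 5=561 / 5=112.20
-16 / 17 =-0.94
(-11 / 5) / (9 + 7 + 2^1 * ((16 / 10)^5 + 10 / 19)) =-11875 / 205244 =-0.06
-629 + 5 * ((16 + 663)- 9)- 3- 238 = 2480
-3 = -3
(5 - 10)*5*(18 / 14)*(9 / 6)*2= -96.43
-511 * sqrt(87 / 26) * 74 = -18907 * sqrt(2262) / 13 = -69171.24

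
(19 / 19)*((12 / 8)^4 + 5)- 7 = 49 / 16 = 3.06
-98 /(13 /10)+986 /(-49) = -60838 /637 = -95.51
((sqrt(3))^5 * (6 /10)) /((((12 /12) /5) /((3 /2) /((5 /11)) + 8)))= 3051 * sqrt(3) /10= 528.45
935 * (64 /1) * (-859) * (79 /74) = -2030401120 /37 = -54875705.95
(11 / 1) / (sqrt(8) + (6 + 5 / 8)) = 1.16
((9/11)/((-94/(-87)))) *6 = 2349/517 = 4.54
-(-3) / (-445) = -3 / 445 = -0.01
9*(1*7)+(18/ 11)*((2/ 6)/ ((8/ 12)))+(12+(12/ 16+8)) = 3721/ 44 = 84.57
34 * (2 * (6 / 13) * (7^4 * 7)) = 527481.23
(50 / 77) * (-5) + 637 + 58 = 53265 / 77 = 691.75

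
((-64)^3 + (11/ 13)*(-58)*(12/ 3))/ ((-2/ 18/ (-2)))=-61387632/ 13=-4722125.54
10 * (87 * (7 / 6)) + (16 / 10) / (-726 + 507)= 1111417 / 1095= 1014.99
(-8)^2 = 64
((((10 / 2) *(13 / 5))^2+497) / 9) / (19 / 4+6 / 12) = 296 / 21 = 14.10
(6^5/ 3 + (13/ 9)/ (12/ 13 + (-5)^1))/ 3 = 863.88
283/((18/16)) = 2264/9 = 251.56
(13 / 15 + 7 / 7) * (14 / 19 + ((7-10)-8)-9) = -3416 / 95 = -35.96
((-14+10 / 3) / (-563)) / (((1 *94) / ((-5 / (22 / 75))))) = -1000 / 291071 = -0.00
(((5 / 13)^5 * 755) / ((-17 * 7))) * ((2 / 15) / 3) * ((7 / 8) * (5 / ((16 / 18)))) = -2359375 / 201983392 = -0.01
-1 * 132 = -132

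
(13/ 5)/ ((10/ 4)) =26/ 25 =1.04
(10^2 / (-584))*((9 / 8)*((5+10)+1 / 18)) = -6775 / 2336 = -2.90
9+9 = 18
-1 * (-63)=63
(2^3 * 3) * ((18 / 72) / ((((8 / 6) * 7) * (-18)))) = -1 / 28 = -0.04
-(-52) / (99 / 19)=988 / 99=9.98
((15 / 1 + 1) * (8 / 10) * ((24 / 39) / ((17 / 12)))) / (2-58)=-768 / 7735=-0.10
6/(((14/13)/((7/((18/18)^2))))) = 39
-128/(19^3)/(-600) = 0.00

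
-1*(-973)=973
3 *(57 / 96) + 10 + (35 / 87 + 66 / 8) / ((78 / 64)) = 2049977 / 108576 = 18.88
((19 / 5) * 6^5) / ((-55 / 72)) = -10637568 / 275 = -38682.07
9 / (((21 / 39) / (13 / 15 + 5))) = 98.06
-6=-6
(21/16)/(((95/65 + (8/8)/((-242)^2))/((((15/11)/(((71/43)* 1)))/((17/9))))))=2109322215/5372255612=0.39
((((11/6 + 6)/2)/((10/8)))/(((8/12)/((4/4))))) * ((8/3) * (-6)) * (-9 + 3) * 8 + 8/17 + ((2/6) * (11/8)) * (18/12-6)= 4906891/1360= 3608.01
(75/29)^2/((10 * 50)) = 45/3364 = 0.01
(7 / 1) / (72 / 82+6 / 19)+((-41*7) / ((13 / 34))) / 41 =-150451 / 12090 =-12.44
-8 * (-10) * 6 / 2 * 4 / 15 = 64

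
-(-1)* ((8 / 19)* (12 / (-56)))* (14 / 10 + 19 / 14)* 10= -2316 / 931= -2.49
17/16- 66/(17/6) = -22.23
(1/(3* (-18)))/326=-1/17604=-0.00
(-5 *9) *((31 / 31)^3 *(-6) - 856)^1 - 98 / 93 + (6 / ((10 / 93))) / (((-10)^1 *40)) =7214718053 / 186000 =38788.81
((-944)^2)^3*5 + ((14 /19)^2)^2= 461122563966554215585296 /130321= 3538359619451617280.29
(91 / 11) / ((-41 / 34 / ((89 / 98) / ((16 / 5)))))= -98345 / 50512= -1.95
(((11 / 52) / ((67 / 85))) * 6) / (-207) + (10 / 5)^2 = 479857 / 120198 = 3.99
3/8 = 0.38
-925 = -925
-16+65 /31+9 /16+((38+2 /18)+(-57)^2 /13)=15941011 /58032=274.69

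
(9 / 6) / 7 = 3 / 14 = 0.21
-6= -6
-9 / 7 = -1.29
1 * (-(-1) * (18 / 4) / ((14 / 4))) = 9 / 7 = 1.29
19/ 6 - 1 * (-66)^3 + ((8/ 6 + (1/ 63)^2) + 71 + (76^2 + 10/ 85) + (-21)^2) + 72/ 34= 39645884599/ 134946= 293790.74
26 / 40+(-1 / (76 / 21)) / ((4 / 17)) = -797 / 1520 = -0.52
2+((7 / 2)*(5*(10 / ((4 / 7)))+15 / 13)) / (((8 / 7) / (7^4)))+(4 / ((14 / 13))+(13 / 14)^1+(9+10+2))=1898347111 / 2912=651904.91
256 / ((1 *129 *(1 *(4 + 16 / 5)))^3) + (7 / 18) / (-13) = -1217159663 / 40688343306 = -0.03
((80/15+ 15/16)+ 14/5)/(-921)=-2177/221040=-0.01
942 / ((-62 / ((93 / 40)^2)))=-131409 / 1600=-82.13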